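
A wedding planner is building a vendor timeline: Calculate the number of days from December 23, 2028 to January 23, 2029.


Start date: 2028-12-23
End date: 2029-01-23
Dec 2028: +9 days
Jan 2029: +22 days
Total: 31 days

31


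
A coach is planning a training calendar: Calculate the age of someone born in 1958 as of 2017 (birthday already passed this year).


Birth year: 1958
Current year: 2017
Age = current year - birth year
Age = 2017 - 1958 = 59

59


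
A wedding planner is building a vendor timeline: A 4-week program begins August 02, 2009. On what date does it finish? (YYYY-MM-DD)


Start: 2009-08-02
Weeks to add: 4
Convert to days: 4 x 7 = 28 days
Add 28 days to 2009-08-02
Result: 2009-08-30

2009-08-30


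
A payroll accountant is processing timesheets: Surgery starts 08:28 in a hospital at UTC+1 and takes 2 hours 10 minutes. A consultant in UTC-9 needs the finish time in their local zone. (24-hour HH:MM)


Start: 08:28 in UTC+1
Step 1 - add duration:
  minutes: 28 + 10 = 38
  hours: 8 + 2 + 0 = 10
  end in UTC+1: 10:38
Step 2 - convert UTC+1 -> UTC-9:
  offset difference: -9 - (1) = -10 hours
  10 + (-10) = 0 -> mod 24 = 0
Result: 00:38 in UTC-9

00:38


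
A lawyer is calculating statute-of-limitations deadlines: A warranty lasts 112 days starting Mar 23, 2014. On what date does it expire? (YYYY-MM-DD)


Start: 2014-03-23
Adding 112 days
Days remaining in March: 8
After March: 104 days still to add
April 2014: 30 days, 74 remaining
May 2014: 31 days, 43 remaining
June 2014: 30 days, 13 remaining
July 2014 has 31 days, need 13
Result: 2014-07-13

2014-07-13


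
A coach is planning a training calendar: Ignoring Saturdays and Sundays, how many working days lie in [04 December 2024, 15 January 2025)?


Start: 2024-12-04 (Wednesday)
End (exclusive): 2025-01-15 (Wednesday)
Total calendar days: 42
Full weeks: 42 // 7 = 6 -> 30 weekdays
Remaining 0 days starting on Wednesday:
Total business days: 30 + 0 = 30

30


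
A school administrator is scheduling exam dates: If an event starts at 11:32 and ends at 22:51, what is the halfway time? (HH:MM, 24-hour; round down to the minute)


Start time: 11:32 = 692 minutes from midnight
End time: 22:51 = 1371 minutes from midnight
Sum: 692 + 1371 = 2063
Midpoint: 2063 / 2 = 1031 minutes
Convert: 1031 / 60 = 17 hours, 11 minutes
Result: 17:11

17:11


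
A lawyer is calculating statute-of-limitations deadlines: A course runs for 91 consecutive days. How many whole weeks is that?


Total days: 91
Days per week: 7
Division: 91 / 7 = 13 remainder 0
Complete weeks: 13
Remaining days: 0

13


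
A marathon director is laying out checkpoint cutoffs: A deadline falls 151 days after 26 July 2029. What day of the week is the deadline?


Start: 2029-07-26 (Thursday)
Step 1 - find target date: add 151 days
  2029-07-26 + 151 days = 2029-12-24
Step 2 - day of week:
  151 mod 7 = 4
  Thursday + 4 days -> Monday
Result: Monday (2029-12-24)

Monday


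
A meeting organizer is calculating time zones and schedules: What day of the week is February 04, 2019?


Date: 2019-02-04
January 1, 2019 is a Tuesday
Day of year: 35
Offset from Jan 1: 34 days
34 mod 7 = 6
Result: Monday

Monday


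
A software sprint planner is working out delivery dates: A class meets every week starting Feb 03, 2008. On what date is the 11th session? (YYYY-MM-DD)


First occurrence: 2008-02-03 (occurrence 1)
Each occurrence is 7 days after the previous.
Occurrence 11 is 10 weeks after the first.
10 weeks = 70 days
2008-02-03 + 70 days = 2008-04-13

2008-04-13


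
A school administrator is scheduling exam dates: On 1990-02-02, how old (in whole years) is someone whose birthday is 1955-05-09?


Birth: 1955-05-09
Reference: 1990-02-02
Year difference: 1990 - 1955 = 35
Has birthday (05-09) occurred by 02-02? No
Birthday not yet reached this year -> subtract 1
Age in full years: 34

34


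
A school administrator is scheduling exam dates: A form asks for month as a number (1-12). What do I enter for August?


Calendar month order:
7. July
8. August <--
9. September
August is month number 8

8


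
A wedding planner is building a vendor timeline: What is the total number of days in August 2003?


Month: August
Year: 2003
August is a 31-day month
Total: 31 days

31


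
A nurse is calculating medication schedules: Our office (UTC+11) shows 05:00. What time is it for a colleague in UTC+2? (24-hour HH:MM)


Local time: 05:00 at UTC+11 (offset 11h)
Target zone: UTC+2 (offset 2h)
Difference: 2 - (11) = -9 hours
Calculation: 5 + (-9) = -4
Wraparound: (-4) mod 24 = 20
Result: 20:00

20:00


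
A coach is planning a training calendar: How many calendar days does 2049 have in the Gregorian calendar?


Year: 2049
Check leap year rules:
Divisible by 4? No
2049 is not a leap year
Days: 365

365


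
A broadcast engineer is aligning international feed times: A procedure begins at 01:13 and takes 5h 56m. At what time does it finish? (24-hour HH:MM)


Start time: 01:13
Adding: 5 hours 56 minutes
Minutes: 13 + 56 = 69
Minute overflow: 69 >= 60, so carry 1 hour, minutes = 9
Hours: 1 + 5 + 1 = 7
Result: 07:09

07:09


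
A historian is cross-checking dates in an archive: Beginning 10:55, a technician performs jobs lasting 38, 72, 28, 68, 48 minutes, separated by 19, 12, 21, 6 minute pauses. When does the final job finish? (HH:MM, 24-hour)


Start: 10:55 = 655 min from midnight
  after task 1 (38 min): 11:33
  after break (19 min): 11:52
  after task 2 (72 min): 13:04
  after break (12 min): 13:16
  after task 3 (28 min): 13:44
  after break (21 min): 14:05
  after task 4 (68 min): 15:13
  after break (6 min): 15:19
  after task 5 (48 min): 16:07
Total elapsed: 312 minutes
End time: 16:07

16:07


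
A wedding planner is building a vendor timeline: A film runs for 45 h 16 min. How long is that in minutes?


Hours: 45
Minutes: 16
Convert hours to minutes: 45 x 60 = 2700
Add remaining minutes: 2700 + 16 = 2716

2716


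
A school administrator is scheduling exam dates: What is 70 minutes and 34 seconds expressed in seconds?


Minutes: 70
Extra seconds: 34
Seconds per minute: 60
Minutes to seconds: 70 x 60 = 4200
Total: 4200 + 34 = 4234

4234


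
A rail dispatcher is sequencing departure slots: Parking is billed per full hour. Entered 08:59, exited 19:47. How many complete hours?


Start: 08:59
End: 19:47
Hour difference: 19 - 8 = 11 hours
Minute difference: 47 - 59 = -12 minutes
Total minutes: 648
Complete hours: 648 / 60 = 10 (remainder 48)

10


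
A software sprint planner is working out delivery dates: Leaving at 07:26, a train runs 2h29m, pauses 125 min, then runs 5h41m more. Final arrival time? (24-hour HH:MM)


Depart: 07:26
Leg 1: +149 min -> 09:55
Layover: +125 min -> 12:00
Leg 2: +341 min -> 17:41
Total travel: 615 minutes = 10h 15m
Arrival: 17:41

17:41


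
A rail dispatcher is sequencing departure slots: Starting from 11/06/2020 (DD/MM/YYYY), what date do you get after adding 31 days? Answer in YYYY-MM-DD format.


Start: 2020-06-11
Adding 31 days
Days remaining in June: 19
After June: 12 days still to add
July 2020 has 31 days, need 12
Result: 2020-07-12

2020-07-12


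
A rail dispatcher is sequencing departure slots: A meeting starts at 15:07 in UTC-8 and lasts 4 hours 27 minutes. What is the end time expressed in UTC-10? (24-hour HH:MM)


Start: 15:07 in UTC-8
Step 1 - add duration:
  minutes: 7 + 27 = 34
  hours: 15 + 4 + 0 = 19
  end in UTC-8: 19:34
Step 2 - convert UTC-8 -> UTC-10:
  offset difference: -10 - (-8) = -2 hours
  19 + (-2) = 17 -> mod 24 = 17
Result: 17:34 in UTC-10

17:34


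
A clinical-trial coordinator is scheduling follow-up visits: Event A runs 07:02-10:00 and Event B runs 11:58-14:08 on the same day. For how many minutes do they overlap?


Interval A: [422, 600] minutes from midnight
Interval B: [718, 848] minutes from midnight
Overlap start = max(422, 718) = 718
Overlap end = min(600, 848) = 600
End <= start, so the intervals do not overlap: 0 minutes

0


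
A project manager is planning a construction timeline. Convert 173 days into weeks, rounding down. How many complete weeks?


Total days: 173
Days per week: 7
Division: 173 / 7 = 24 remainder 5
Complete weeks: 24
Remaining days: 5

24


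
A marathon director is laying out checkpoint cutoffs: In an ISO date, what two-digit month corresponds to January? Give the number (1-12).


Calendar month order:
1. January <--
2. February
January is month number 1

1


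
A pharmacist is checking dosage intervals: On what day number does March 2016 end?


Month: March
Year: 2016
March is a 31-day month
Total: 31 days

31


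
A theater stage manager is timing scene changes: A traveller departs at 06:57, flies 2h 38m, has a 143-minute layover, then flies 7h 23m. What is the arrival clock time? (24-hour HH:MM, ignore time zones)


Depart: 06:57
Leg 1: +158 min -> 09:35
Layover: +143 min -> 11:58
Leg 2: +443 min -> 19:21
Total travel: 744 minutes = 12h 24m
Arrival: 19:21

19:21


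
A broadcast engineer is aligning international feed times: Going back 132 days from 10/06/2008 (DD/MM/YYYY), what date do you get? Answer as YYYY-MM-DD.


Start: 2008-06-10
Subtracting 132 days
Days already passed in June: 10
After going back through June: 122 more days to subtract
May 2008: 31 days, 91 remaining
April 2008: 30 days, 61 remaining
March 2008: 31 days, 30 remaining
February 2008: 29 days, 1 remaining
Result: 2008-01-30

2008-01-30


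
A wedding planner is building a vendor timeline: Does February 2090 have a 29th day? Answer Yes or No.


Year: 2090
Divisible by 4? 2090 / 4 = 522.5 -> No
Not divisible by 4, so NOT a leap year

No


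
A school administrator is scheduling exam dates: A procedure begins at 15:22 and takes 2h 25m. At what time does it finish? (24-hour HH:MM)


Start time: 15:22
Adding: 2 hours 25 minutes
Minutes: 22 + 25 = 47
Hours: 15 + 2 + 0 = 17
Result: 17:47

17:47


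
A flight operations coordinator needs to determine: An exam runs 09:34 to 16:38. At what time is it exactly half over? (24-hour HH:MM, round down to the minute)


Start time: 09:34 = 574 minutes from midnight
End time: 16:38 = 998 minutes from midnight
Sum: 574 + 998 = 1572
Midpoint: 1572 / 2 = 786 minutes
Convert: 786 / 60 = 13 hours, 6 minutes
Result: 13:06

13:06


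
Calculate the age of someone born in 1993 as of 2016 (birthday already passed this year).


Birth year: 1993
Current year: 2016
Age = current year - birth year
Age = 2016 - 1993 = 23

23


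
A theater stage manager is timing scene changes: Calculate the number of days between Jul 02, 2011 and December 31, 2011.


Start: July 02, 2011
End: December 31, 2011
Days left in July: 29
August: 31
September: 30
October: 31
November: 30
... plus remaining months
Sum of remaining months: 153
Total: 29 + 153 = 182

182


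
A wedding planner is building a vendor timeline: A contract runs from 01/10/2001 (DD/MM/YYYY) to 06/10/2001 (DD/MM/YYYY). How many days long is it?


Start date: 2001-10-01
End date: 2001-10-06
Oct 2001: +5 days
Total: 5 days

5


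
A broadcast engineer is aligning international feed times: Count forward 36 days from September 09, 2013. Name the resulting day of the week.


Start: 2013-09-09 (Monday)
Step 1 - find target date: add 36 days
  2013-09-09 + 36 days = 2013-10-15
Step 2 - day of week:
  36 mod 7 = 1
  Monday + 1 days -> Tuesday
Result: Tuesday (2013-10-15)

Tuesday


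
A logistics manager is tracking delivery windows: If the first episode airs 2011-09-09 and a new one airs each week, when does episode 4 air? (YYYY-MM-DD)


First occurrence: 2011-09-09 (occurrence 1)
Each occurrence is 7 days after the previous.
Occurrence 4 is 3 weeks after the first.
3 weeks = 21 days
2011-09-09 + 21 days = 2011-09-30

2011-09-30


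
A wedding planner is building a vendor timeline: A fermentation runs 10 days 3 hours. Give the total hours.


Days: 10
Extra hours: 3
Hours per day: 24
Days to hours: 10 x 24 = 240
Total: 240 + 3 = 243

243


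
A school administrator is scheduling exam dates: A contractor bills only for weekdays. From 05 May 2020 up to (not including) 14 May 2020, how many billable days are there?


Start: 2020-05-05 (Tuesday)
End (exclusive): 2020-05-14 (Thursday)
Total calendar days: 9
Full weeks: 9 // 7 = 1 -> 5 weekdays
Remaining 2 days starting on Tuesday:
  Tue(w), Wed(w) -> 2 weekdays
Total business days: 5 + 2 = 7

7


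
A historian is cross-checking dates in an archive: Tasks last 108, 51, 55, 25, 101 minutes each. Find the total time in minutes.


Durations: 108, 51, 55, 25, 101
Running sum: 108
+ 51 = 159
+ 55 = 214
+ 25 = 239
+ 101 = 340
Total duration: 340 minutes
That is 5 hours and 40 minutes

340


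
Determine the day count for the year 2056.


Year: 2056
Check leap year rules:
Divisible by 4? Yes
Divisible by 100? No
2056 is a leap year
Days: 366

366


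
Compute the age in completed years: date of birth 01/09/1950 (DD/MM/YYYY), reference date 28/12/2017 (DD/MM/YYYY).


Birth: 1950-09-01
Reference: 2017-12-28
Year difference: 2017 - 1950 = 67
Has birthday (09-01) occurred by 12-28? Yes
Age in full years: 67

67


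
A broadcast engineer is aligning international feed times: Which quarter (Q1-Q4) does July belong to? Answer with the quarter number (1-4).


Month: July (month 7)
Q1: January-March (months 1-3)
Q2: April-June (months 4-6)
Q3: July-September (months 7-9)
Q4: October-December (months 10-12)
Month 7 falls in Q3

3


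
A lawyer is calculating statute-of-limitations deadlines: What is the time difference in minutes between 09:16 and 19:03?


Start time: 09:16 = 556 minutes from midnight
End time: 19:03 = 1143 minutes from midnight
Difference: 1143 - 556 = 587 minutes
That is 9 hours and 47 minutes

587


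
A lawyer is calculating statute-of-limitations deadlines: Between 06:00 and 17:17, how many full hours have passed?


Start: 06:00
End: 17:17
Hour difference: 17 - 6 = 11 hours
Minute difference: 17 - 0 = 17 minutes
Total minutes: 677
Complete hours: 677 / 60 = 11 (remainder 17)

11


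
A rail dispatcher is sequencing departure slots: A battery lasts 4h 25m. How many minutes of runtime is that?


Hours: 4
Extra minutes: 25
Minutes per hour: 60
Hours to minutes: 4 x 60 = 240
Total: 240 + 25 = 265

265


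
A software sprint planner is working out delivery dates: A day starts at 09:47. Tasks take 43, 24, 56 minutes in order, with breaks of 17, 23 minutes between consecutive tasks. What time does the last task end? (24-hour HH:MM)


Start: 09:47 = 587 min from midnight
  after task 1 (43 min): 10:30
  after break (17 min): 10:47
  after task 2 (24 min): 11:11
  after break (23 min): 11:34
  after task 3 (56 min): 12:30
Total elapsed: 163 minutes
End time: 12:30

12:30


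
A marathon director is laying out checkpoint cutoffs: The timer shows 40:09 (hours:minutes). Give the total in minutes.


Hours: 40
Minutes: 9
Convert hours to minutes: 40 x 60 = 2400
Add remaining minutes: 2400 + 9 = 2409

2409


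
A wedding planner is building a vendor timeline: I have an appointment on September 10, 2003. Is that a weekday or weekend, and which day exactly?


Date: 2003-09-10
January 1, 2003 is a Wednesday
Day of year: 253
Offset from Jan 1: 252 days
252 mod 7 = 0
Result: Wednesday

Wednesday


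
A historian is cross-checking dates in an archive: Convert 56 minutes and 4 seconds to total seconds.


Minutes: 56
Extra seconds: 4
Seconds per minute: 60
Minutes to seconds: 56 x 60 = 3360
Total: 3360 + 4 = 3364

3364


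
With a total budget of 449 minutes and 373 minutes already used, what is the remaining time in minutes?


Total budget: 449 minutes
Time used: 373 minutes
Remaining: 449 - 373 = 76 minutes
Percent used: 83.1%
Percent remaining: 16.9%

76


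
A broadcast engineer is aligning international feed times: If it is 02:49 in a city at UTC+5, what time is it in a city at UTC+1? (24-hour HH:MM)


Local time: 02:49 at UTC+5 (offset 5h)
Target zone: UTC+1 (offset 1h)
Difference: 1 - (5) = -4 hours
Calculation: 2 + (-4) = -2
Wraparound: (-2) mod 24 = 22
Result: 22:49

22:49


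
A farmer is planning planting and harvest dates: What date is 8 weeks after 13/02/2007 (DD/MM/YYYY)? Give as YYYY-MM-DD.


Start: 2007-02-13
Weeks to add: 8
Convert to days: 8 x 7 = 56 days
Add 56 days to 2007-02-13
Result: 2007-04-10

2007-04-10


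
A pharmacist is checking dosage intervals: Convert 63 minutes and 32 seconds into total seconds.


Minutes: 63
Seconds: 32
Convert minutes to seconds: 63 x 60 = 3780
Add remaining seconds: 3780 + 32 = 3812

3812


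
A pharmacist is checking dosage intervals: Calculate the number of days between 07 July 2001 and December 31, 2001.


Start: July 07, 2001
End: December 31, 2001
Days left in July: 24
August: 31
September: 30
October: 31
November: 30
... plus remaining months
Sum of remaining months: 153
Total: 24 + 153 = 177

177


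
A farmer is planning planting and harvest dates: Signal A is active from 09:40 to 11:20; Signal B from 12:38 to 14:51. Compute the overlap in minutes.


Interval A: [580, 680] minutes from midnight
Interval B: [758, 891] minutes from midnight
Overlap start = max(580, 758) = 758
Overlap end = min(680, 891) = 680
End <= start, so the intervals do not overlap: 0 minutes

0


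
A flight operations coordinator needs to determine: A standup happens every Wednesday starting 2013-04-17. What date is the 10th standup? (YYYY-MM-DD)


First occurrence: 2013-04-17 (occurrence 1)
Each occurrence is 7 days after the previous.
Occurrence 10 is 9 weeks after the first.
9 weeks = 63 days
2013-04-17 + 63 days = 2013-06-19

2013-06-19


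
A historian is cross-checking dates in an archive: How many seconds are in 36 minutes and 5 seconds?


Minutes: 36
Extra seconds: 5
Seconds per minute: 60
Minutes to seconds: 36 x 60 = 2160
Total: 2160 + 5 = 2165

2165


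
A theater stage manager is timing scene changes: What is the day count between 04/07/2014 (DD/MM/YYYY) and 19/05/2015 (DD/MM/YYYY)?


Start date: 2014-07-04
End date: 2015-05-19
Jul 2014: +28 days
Aug 2014: +31 days
Sep 2014: +30 days
... (8 more months)
Total: 319 days

319


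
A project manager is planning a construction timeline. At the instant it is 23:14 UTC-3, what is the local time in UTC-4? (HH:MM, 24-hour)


Local time: 23:14 at UTC-3 (offset -3h)
Target zone: UTC-4 (offset -4h)
Difference: -4 - (-3) = -1 hours
Calculation: 23 + (-1) = 22
Result: 22:14

22:14


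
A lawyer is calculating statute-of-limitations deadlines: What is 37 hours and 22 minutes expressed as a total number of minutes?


Hours: 37
Minutes: 22
Convert hours to minutes: 37 x 60 = 2220
Add remaining minutes: 2220 + 22 = 2242

2242


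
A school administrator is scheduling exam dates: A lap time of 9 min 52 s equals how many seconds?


Minutes: 9
Seconds: 52
Convert minutes to seconds: 9 x 60 = 540
Add remaining seconds: 540 + 52 = 592

592


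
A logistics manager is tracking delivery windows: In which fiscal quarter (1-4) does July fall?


Month: July (month 7)
Q1: January-March (months 1-3)
Q2: April-June (months 4-6)
Q3: July-September (months 7-9)
Q4: October-December (months 10-12)
Month 7 falls in Q3

3


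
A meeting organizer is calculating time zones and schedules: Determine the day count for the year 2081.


Year: 2081
Check leap year rules:
Divisible by 4? No
2081 is not a leap year
Days: 365

365


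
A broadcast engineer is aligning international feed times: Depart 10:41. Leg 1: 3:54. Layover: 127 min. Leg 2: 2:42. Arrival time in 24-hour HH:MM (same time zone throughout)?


Depart: 10:41
Leg 1: +234 min -> 14:35
Layover: +127 min -> 16:42
Leg 2: +162 min -> 19:24
Total travel: 523 minutes = 8h 43m
Arrival: 19:24

19:24


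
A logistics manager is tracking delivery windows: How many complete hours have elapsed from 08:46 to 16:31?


Start: 08:46
End: 16:31
Hour difference: 16 - 8 = 8 hours
Minute difference: 31 - 46 = -15 minutes
Total minutes: 465
Complete hours: 465 / 60 = 7 (remainder 45)

7


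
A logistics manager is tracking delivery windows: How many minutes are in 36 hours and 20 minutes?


Hours: 36
Extra minutes: 20
Minutes per hour: 60
Hours to minutes: 36 x 60 = 2160
Total: 2160 + 20 = 2180

2180


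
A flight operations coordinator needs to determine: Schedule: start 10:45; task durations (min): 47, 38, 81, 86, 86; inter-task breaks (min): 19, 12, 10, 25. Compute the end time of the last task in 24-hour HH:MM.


Start: 10:45 = 645 min from midnight
  after task 1 (47 min): 11:32
  after break (19 min): 11:51
  after task 2 (38 min): 12:29
  after break (12 min): 12:41
  after task 3 (81 min): 14:02
  after break (10 min): 14:12
  after task 4 (86 min): 15:38
  after break (25 min): 16:03
  after task 5 (86 min): 17:29
Total elapsed: 404 minutes
End time: 17:29

17:29


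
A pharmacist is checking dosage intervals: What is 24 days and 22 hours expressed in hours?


Days: 24
Extra hours: 22
Hours per day: 24
Days to hours: 24 x 24 = 576
Total: 576 + 22 = 598

598


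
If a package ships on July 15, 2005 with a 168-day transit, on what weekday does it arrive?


Start: 2005-07-15 (Friday)
Step 1 - find target date: add 168 days
  2005-07-15 + 168 days = 2005-12-30
Step 2 - day of week:
  168 mod 7 = 0
  Friday + 0 days -> Friday
Result: Friday (2005-12-30)

Friday


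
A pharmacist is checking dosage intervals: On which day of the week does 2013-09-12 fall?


Date: 2013-09-12
January 1, 2013 is a Tuesday
Day of year: 255
Offset from Jan 1: 254 days
254 mod 7 = 2
Result: Thursday

Thursday


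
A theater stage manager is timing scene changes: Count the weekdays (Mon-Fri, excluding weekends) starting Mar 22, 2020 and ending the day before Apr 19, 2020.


Start: 2020-03-22 (Sunday)
End (exclusive): 2020-04-19 (Sunday)
Total calendar days: 28
Full weeks: 28 // 7 = 4 -> 20 weekdays
Remaining 0 days starting on Sunday:
Total business days: 20 + 0 = 20

20


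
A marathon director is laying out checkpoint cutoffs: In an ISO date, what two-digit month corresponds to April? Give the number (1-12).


Calendar month order:
3. March
4. April <--
5. May
April is month number 4

4


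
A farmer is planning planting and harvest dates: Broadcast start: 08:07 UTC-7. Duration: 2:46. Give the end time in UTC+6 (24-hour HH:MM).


Start: 08:07 in UTC-7
Step 1 - add duration:
  minutes: 7 + 46 = 53
  hours: 8 + 2 + 0 = 10
  end in UTC-7: 10:53
Step 2 - convert UTC-7 -> UTC+6:
  offset difference: 6 - (-7) = 13 hours
  10 + (13) = 23 -> mod 24 = 23
Result: 23:53 in UTC+6

23:53


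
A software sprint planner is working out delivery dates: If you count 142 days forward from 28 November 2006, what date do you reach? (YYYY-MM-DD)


Start: 2006-11-28
Adding 142 days
Days remaining in November: 2
After November: 140 days still to add
December 2006: 31 days, 109 remaining
January 2007: 31 days, 78 remaining
February 2007: 28 days, 50 remaining
March 2007: 31 days, 19 remaining
Result: 2007-04-19

2007-04-19


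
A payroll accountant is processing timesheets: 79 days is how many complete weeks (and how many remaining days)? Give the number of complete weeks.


Total days: 79
Days per week: 7
Division: 79 / 7 = 11 remainder 2
Complete weeks: 11
Remaining days: 2

11


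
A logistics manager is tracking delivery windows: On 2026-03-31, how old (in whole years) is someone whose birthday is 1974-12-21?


Birth: 1974-12-21
Reference: 2026-03-31
Year difference: 2026 - 1974 = 52
Has birthday (12-21) occurred by 03-31? No
Birthday not yet reached this year -> subtract 1
Age in full years: 51

51


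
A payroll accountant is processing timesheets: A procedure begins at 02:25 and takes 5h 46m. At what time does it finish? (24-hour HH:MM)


Start time: 02:25
Adding: 5 hours 46 minutes
Minutes: 25 + 46 = 71
Minute overflow: 71 >= 60, so carry 1 hour, minutes = 11
Hours: 2 + 5 + 1 = 8
Result: 08:11

08:11


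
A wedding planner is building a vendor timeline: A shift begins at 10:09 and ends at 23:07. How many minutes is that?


Start time: 10:09 = 609 minutes from midnight
End time: 23:07 = 1387 minutes from midnight
Difference: 1387 - 609 = 778 minutes
That is 12 hours and 58 minutes

778


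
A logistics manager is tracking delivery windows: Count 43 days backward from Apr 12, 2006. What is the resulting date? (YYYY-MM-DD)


Start: 2006-04-12
Subtracting 43 days
Days already passed in April: 12
After going back through April: 31 more days to subtract
March 2006 has 31 days, need 31
Result: 2006-02-28

2006-02-28


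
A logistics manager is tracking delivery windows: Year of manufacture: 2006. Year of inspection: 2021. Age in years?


Birth year: 2006
Current year: 2021
Age = current year - birth year
Age = 2021 - 2006 = 15

15


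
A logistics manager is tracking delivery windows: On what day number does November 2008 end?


Month: November
Year: 2008
November is a 30-day month
Total: 30 days

30


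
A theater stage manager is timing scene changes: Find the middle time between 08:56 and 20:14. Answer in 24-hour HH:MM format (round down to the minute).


Start time: 08:56 = 536 minutes from midnight
End time: 20:14 = 1214 minutes from midnight
Sum: 536 + 1214 = 1750
Midpoint: 1750 / 2 = 875 minutes
Convert: 875 / 60 = 14 hours, 35 minutes
Result: 14:35

14:35


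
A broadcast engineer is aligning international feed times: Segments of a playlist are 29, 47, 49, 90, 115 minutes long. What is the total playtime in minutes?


Durations: 29, 47, 49, 90, 115
Running sum: 29
+ 47 = 76
+ 49 = 125
+ 90 = 215
+ 115 = 330
Total duration: 330 minutes
That is 5 hours and 30 minutes

330


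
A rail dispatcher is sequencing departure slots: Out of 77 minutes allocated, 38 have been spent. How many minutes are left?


Total budget: 77 minutes
Time used: 38 minutes
Remaining: 77 - 38 = 39 minutes
Percent used: 49.4%
Percent remaining: 50.6%

39


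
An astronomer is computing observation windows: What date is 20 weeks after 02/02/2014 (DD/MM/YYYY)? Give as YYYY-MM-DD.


Start: 2014-02-02
Weeks to add: 20
Convert to days: 20 x 7 = 140 days
Add 140 days to 2014-02-02
Result: 2014-06-22

2014-06-22


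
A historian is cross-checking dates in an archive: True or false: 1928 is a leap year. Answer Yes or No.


Year: 1928
Divisible by 4? 1928 / 4 = 482.0 -> Yes
Divisible by 100? 1928 / 100 = 19.28 -> No
Divisible by 4 but not 100, so it IS a leap year

Yes


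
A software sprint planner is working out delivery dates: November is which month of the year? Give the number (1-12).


Calendar month order:
10. October
11. November <--
12. December
November is month number 11

11


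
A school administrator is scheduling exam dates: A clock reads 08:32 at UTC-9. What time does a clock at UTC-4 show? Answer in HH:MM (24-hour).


Local time: 08:32 at UTC-9 (offset -9h)
Target zone: UTC-4 (offset -4h)
Difference: -4 - (-9) = 5 hours
Calculation: 8 + (5) = 13
Result: 13:32

13:32


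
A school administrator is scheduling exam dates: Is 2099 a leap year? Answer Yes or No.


Year: 2099
Divisible by 4? 2099 / 4 = 524.75 -> No
Not divisible by 4, so NOT a leap year

No


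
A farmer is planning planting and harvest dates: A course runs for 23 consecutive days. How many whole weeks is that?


Total days: 23
Days per week: 7
Division: 23 / 7 = 3 remainder 2
Complete weeks: 3
Remaining days: 2

3


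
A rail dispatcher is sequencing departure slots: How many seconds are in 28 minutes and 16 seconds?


Minutes: 28
Extra seconds: 16
Seconds per minute: 60
Minutes to seconds: 28 x 60 = 1680
Total: 1680 + 16 = 1696

1696


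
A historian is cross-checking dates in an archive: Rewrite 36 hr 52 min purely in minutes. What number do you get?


Hours: 36
Extra minutes: 52
Minutes per hour: 60
Hours to minutes: 36 x 60 = 2160
Total: 2160 + 52 = 2212

2212


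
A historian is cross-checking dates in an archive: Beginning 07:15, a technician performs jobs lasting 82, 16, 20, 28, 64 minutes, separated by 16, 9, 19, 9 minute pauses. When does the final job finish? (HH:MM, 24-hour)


Start: 07:15 = 435 min from midnight
  after task 1 (82 min): 08:37
  after break (16 min): 08:53
  after task 2 (16 min): 09:09
  after break (9 min): 09:18
  after task 3 (20 min): 09:38
  after break (19 min): 09:57
  after task 4 (28 min): 10:25
  after break (9 min): 10:34
  after task 5 (64 min): 11:38
Total elapsed: 263 minutes
End time: 11:38

11:38


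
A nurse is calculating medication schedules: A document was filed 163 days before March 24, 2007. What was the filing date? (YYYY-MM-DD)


Start: 2007-03-24
Subtracting 163 days
Days already passed in March: 24
After going back through March: 139 more days to subtract
February 2007: 28 days, 111 remaining
January 2007: 31 days, 80 remaining
December 2006: 31 days, 49 remaining
November 2006: 30 days, 19 remaining
Result: 2006-10-12

2006-10-12


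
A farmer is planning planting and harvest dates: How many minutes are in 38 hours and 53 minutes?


Hours: 38
Minutes: 53
Convert hours to minutes: 38 x 60 = 2280
Add remaining minutes: 2280 + 53 = 2333

2333


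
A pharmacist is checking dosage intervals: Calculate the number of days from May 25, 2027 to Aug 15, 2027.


Start date: 2027-05-25
End date: 2027-08-15
May 2027: +7 days
Jun 2027: +30 days
Jul 2027: +31 days
Aug 2027: +14 days
Total: 82 days

82


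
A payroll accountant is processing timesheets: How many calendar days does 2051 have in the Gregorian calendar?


Year: 2051
Check leap year rules:
Divisible by 4? No
2051 is not a leap year
Days: 365

365


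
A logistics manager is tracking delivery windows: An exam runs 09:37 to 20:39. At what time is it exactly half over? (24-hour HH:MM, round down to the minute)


Start time: 09:37 = 577 minutes from midnight
End time: 20:39 = 1239 minutes from midnight
Sum: 577 + 1239 = 1816
Midpoint: 1816 / 2 = 908 minutes
Convert: 908 / 60 = 15 hours, 8 minutes
Result: 15:08

15:08


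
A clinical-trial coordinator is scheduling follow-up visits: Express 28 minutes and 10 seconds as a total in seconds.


Minutes: 28
Seconds: 10
Convert minutes to seconds: 28 x 60 = 1680
Add remaining seconds: 1680 + 10 = 1690

1690


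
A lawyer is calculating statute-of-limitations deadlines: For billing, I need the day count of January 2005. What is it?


Month: January
Year: 2005
January is a 31-day month
Total: 31 days

31


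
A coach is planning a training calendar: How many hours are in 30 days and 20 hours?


Days: 30
Extra hours: 20
Hours per day: 24
Days to hours: 30 x 24 = 720
Total: 720 + 20 = 740

740


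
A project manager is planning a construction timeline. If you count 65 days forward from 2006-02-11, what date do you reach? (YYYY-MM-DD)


Start: 2006-02-11
Adding 65 days
Days remaining in February: 17
After February: 48 days still to add
March 2006: 31 days, 17 remaining
April 2006 has 30 days, need 17
Result: 2006-04-17

2006-04-17


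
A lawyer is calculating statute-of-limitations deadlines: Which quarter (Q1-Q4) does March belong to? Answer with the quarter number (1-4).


Month: March (month 3)
Q1: January-March (months 1-3)
Q2: April-June (months 4-6)
Q3: July-September (months 7-9)
Q4: October-December (months 10-12)
Month 3 falls in Q1

1


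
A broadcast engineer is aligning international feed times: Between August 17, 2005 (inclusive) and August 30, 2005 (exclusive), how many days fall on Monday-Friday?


Start: 2005-08-17 (Wednesday)
End (exclusive): 2005-08-30 (Tuesday)
Total calendar days: 13
Full weeks: 13 // 7 = 1 -> 5 weekdays
Remaining 6 days starting on Wednesday:
  Wed(w), Thu(w), Fri(w), Sat(-), Sun(-), Mon(w) -> 4 weekdays
Total business days: 5 + 4 = 9

9


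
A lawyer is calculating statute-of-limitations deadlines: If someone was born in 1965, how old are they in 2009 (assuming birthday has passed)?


Birth year: 1965
Current year: 2009
Age = current year - birth year
Age = 2009 - 1965 = 44

44


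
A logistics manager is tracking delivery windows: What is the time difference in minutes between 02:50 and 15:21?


Start time: 02:50 = 170 minutes from midnight
End time: 15:21 = 921 minutes from midnight
Difference: 921 - 170 = 751 minutes
That is 12 hours and 31 minutes

751


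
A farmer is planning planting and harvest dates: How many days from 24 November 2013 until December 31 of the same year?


Start: November 24, 2013
End: December 31, 2013
Days left in November: 6
December: 31
Sum of remaining months: 31
Total: 6 + 31 = 37

37


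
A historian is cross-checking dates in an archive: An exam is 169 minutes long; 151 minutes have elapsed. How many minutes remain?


Total budget: 169 minutes
Time used: 151 minutes
Remaining: 169 - 151 = 18 minutes
Percent used: 89.3%
Percent remaining: 10.7%

18


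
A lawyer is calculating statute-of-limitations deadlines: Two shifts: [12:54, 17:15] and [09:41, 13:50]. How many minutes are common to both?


Interval A: [774, 1035] minutes from midnight
Interval B: [581, 830] minutes from midnight
Overlap start = max(774, 581) = 774
Overlap end = min(1035, 830) = 830
Overlap = 830 - 774 = 56 minutes

56


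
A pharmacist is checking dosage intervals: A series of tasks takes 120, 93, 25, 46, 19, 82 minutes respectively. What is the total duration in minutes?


Durations: 120, 93, 25, 46, 19, 82
Running sum: 120
+ 93 = 213
+ 25 = 238
+ 46 = 284
+ 19 = 303
+ 82 = 385
Total duration: 385 minutes
That is 6 hours and 25 minutes

385


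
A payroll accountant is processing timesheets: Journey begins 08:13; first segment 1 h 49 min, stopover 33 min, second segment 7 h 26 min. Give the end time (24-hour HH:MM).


Depart: 08:13
Leg 1: +109 min -> 10:02
Layover: +33 min -> 10:35
Leg 2: +446 min -> 18:01
Total travel: 588 minutes = 9h 48m
Arrival: 18:01

18:01


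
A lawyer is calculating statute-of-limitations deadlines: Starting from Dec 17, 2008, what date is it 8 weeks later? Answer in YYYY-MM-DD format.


Start: 2008-12-17
Weeks to add: 8
Convert to days: 8 x 7 = 56 days
Add 56 days to 2008-12-17
Result: 2009-02-11

2009-02-11


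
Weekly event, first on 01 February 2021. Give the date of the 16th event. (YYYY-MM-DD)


First occurrence: 2021-02-01 (occurrence 1)
Each occurrence is 7 days after the previous.
Occurrence 16 is 15 weeks after the first.
15 weeks = 105 days
2021-02-01 + 105 days = 2021-05-17

2021-05-17


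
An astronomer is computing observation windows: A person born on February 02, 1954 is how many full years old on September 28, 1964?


Birth: 1954-02-02
Reference: 1964-09-28
Year difference: 1964 - 1954 = 10
Has birthday (02-02) occurred by 09-28? Yes
Age in full years: 10

10


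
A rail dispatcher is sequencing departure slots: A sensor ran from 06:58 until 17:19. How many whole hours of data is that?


Start: 06:58
End: 17:19
Hour difference: 17 - 6 = 11 hours
Minute difference: 19 - 58 = -39 minutes
Total minutes: 621
Complete hours: 621 / 60 = 10 (remainder 21)

10


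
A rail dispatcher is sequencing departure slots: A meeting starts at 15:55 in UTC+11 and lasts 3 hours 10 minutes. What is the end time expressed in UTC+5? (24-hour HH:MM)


Start: 15:55 in UTC+11
Step 1 - add duration:
  minutes: 55 + 10 = 65 (carry 1h)
  hours: 15 + 3 + 1 = 19
  end in UTC+11: 19:05
Step 2 - convert UTC+11 -> UTC+5:
  offset difference: 5 - (11) = -6 hours
  19 + (-6) = 13 -> mod 24 = 13
Result: 13:05 in UTC+5

13:05


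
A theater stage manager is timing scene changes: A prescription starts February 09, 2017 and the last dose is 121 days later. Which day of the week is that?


Start: 2017-02-09 (Thursday)
Step 1 - find target date: add 121 days
  2017-02-09 + 121 days = 2017-06-10
Step 2 - day of week:
  121 mod 7 = 2
  Thursday + 2 days -> Saturday
Result: Saturday (2017-06-10)

Saturday


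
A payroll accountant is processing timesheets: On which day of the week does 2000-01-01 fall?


Date: 2000-01-01
January 1, 2000 is a Saturday
Day of year: 1
Offset from Jan 1: 0 days
0 mod 7 = 0
Result: Saturday

Saturday


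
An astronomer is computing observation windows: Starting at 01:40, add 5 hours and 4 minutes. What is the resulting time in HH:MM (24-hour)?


Start time: 01:40
Adding: 5 hours 4 minutes
Minutes: 40 + 4 = 44
Hours: 1 + 5 + 0 = 6
Result: 06:44

06:44


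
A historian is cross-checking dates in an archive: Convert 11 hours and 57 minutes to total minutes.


Hours: 11
Minutes: 57
Convert hours to minutes: 11 x 60 = 660
Add remaining minutes: 660 + 57 = 717

717


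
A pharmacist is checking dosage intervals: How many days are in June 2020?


Month: June
Year: 2020
June is a 30-day month
Total: 30 days

30


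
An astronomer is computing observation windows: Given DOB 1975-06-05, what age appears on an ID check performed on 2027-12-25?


Birth: 1975-06-05
Reference: 2027-12-25
Year difference: 2027 - 1975 = 52
Has birthday (06-05) occurred by 12-25? Yes
Age in full years: 52

52


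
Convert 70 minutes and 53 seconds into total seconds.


Minutes: 70
Seconds: 53
Convert minutes to seconds: 70 x 60 = 4200
Add remaining seconds: 4200 + 53 = 4253

4253


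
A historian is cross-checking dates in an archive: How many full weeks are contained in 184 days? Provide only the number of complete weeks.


Total days: 184
Days per week: 7
Division: 184 / 7 = 26 remainder 2
Complete weeks: 26
Remaining days: 2

26


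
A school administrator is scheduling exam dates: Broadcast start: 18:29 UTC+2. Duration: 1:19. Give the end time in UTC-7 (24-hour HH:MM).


Start: 18:29 in UTC+2
Step 1 - add duration:
  minutes: 29 + 19 = 48
  hours: 18 + 1 + 0 = 19
  end in UTC+2: 19:48
Step 2 - convert UTC+2 -> UTC-7:
  offset difference: -7 - (2) = -9 hours
  19 + (-9) = 10 -> mod 24 = 10
Result: 10:48 in UTC-7

10:48


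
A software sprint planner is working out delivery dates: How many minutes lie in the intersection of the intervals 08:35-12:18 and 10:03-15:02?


Interval A: [515, 738] minutes from midnight
Interval B: [603, 902] minutes from midnight
Overlap start = max(515, 603) = 603
Overlap end = min(738, 902) = 738
Overlap = 738 - 603 = 135 minutes

135


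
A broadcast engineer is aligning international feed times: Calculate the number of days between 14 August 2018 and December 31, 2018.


Start: August 14, 2018
End: December 31, 2018
Days left in August: 17
September: 30
October: 31
November: 30
December: 31
Sum of remaining months: 122
Total: 17 + 122 = 139

139


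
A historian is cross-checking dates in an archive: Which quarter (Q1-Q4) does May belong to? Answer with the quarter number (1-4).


Month: May (month 5)
Q1: January-March (months 1-3)
Q2: April-June (months 4-6)
Q3: July-September (months 7-9)
Q4: October-December (months 10-12)
Month 5 falls in Q2

2


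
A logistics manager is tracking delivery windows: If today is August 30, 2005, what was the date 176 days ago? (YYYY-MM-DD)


Start: 2005-08-30
Subtracting 176 days
Days already passed in August: 30
After going back through August: 146 more days to subtract
July 2005: 31 days, 115 remaining
June 2005: 30 days, 85 remaining
May 2005: 31 days, 54 remaining
April 2005: 30 days, 24 remaining
Result: 2005-03-07

2005-03-07


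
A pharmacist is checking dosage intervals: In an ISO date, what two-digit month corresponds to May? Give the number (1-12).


Calendar month order:
4. April
5. May <--
6. June
May is month number 5

5


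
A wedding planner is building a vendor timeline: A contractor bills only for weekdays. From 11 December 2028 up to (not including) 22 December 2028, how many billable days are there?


Start: 2028-12-11 (Monday)
End (exclusive): 2028-12-22 (Friday)
Total calendar days: 11
Full weeks: 11 // 7 = 1 -> 5 weekdays
Remaining 4 days starting on Monday:
  Mon(w), Tue(w), Wed(w), Thu(w) -> 4 weekdays
Total business days: 5 + 4 = 9

9
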